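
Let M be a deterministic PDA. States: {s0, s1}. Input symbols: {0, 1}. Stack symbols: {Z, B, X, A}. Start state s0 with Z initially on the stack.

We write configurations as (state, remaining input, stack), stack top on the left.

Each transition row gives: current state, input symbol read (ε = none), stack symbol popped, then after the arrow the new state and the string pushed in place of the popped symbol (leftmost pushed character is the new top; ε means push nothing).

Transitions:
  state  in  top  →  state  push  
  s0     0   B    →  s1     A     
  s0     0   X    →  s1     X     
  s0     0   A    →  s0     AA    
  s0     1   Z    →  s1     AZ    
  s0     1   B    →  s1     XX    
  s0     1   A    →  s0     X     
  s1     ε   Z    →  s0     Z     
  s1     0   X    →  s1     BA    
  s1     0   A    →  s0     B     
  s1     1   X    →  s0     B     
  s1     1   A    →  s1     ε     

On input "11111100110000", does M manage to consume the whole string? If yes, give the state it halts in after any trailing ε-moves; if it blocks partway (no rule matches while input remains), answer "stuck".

(s0, 11111100110000, Z) ⊢ (s1, 1111100110000, AZ) ⊢ (s1, 111100110000, Z) ⊢ (s0, 111100110000, Z) ⊢ (s1, 11100110000, AZ) ⊢ (s1, 1100110000, Z) ⊢ (s0, 1100110000, Z) ⊢ (s1, 100110000, AZ) ⊢ (s1, 00110000, Z) ⊢ (s0, 00110000, Z)
No transition for (s0, 0, top Z); M blocks with input 00110000 remaining.

stuck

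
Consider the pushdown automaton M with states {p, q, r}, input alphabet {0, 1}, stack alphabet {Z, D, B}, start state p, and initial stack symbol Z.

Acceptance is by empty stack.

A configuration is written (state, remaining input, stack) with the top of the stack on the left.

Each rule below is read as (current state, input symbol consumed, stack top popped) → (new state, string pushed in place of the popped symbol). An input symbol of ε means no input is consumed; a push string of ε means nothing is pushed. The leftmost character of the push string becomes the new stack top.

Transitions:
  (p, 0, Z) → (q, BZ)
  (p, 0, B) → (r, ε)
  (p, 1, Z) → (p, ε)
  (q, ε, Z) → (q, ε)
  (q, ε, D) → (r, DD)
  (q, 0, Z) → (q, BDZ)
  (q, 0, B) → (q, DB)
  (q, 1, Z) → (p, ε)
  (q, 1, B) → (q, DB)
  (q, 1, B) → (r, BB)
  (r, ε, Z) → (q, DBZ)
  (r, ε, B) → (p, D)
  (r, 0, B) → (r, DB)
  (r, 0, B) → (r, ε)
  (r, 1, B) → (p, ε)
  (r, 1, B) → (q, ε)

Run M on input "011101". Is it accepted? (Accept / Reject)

Accept

One accepting computation: (p, 011101, Z) ⊢ (q, 11101, BZ) ⊢ (r, 1101, BBZ) ⊢ (q, 101, BZ) ⊢ (r, 01, BBZ) ⊢ (r, 1, BZ) ⊢ (q, ε, Z) ⊢ (q, ε, ε)
All input consumed and the stack is empty.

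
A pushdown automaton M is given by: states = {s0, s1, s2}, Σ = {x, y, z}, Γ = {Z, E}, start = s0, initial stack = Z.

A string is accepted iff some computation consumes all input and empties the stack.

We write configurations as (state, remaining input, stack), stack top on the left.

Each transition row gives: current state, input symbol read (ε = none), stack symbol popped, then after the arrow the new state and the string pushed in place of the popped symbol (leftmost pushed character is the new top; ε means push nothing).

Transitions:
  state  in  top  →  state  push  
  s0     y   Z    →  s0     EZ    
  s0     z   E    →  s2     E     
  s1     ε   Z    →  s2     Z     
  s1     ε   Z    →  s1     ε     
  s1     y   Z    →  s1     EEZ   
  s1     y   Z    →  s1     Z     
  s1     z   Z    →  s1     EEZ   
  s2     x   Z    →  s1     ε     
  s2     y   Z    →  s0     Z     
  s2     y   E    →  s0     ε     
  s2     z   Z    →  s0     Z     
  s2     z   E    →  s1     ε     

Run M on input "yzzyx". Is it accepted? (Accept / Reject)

Accept

One accepting computation: (s0, yzzyx, Z) ⊢ (s0, zzyx, EZ) ⊢ (s2, zyx, EZ) ⊢ (s1, yx, Z) ⊢ (s1, x, Z) ⊢ (s2, x, Z) ⊢ (s1, ε, ε)
All input consumed and the stack is empty.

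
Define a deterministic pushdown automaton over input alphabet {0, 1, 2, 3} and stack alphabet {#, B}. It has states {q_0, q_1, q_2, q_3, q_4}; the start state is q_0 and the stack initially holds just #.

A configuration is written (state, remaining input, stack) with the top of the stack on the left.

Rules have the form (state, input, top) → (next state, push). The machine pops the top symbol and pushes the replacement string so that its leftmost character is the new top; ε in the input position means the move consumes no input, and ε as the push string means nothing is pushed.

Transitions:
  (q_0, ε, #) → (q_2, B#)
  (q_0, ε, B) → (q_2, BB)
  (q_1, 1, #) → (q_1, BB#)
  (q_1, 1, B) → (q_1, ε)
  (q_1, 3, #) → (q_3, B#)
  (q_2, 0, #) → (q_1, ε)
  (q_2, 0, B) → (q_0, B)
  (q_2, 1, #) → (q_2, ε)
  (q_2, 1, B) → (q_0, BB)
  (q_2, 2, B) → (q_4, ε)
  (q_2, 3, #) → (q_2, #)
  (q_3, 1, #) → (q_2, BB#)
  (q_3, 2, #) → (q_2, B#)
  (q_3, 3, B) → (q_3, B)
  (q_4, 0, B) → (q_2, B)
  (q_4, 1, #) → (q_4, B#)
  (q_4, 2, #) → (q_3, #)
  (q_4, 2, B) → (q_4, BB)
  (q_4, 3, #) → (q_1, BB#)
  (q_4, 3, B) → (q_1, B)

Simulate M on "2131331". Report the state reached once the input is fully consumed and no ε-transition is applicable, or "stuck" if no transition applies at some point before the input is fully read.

stuck

(q_0, 2131331, #)
  ε-move, top #: go to q_2, push B# → (q_2, 2131331, B#)
  read 2, top B: go to q_4, push ε → (q_4, 131331, #)
  read 1, top #: go to q_4, push B# → (q_4, 31331, B#)
  read 3, top B: go to q_1, push B → (q_1, 1331, B#)
  read 1, top B: go to q_1, push ε → (q_1, 331, #)
  read 3, top #: go to q_3, push B# → (q_3, 31, B#)
  read 3, top B: go to q_3, push B → (q_3, 1, B#)
No transition for (q_3, 1, top B); M blocks with input 1 remaining.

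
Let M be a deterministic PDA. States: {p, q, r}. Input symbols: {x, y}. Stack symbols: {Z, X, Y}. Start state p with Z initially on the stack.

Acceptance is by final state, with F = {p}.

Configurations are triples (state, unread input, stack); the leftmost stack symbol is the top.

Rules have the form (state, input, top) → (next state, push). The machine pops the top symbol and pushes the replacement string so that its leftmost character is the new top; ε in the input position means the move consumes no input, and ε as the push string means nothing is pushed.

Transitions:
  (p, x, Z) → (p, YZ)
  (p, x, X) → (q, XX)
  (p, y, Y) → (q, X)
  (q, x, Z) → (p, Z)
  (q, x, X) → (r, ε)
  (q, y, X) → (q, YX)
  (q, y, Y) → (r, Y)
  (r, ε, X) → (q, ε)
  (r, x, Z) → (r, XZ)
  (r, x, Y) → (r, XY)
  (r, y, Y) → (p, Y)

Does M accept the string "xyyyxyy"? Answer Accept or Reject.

Accept

(p, xyyyxyy, Z) ⊢ (p, yyyxyy, YZ) ⊢ (q, yyxyy, XZ) ⊢ (q, yxyy, YXZ) ⊢ (r, xyy, YXZ) ⊢ (r, yy, XYXZ) ⊢ (q, yy, YXZ) ⊢ (r, y, YXZ) ⊢ (p, ε, YXZ)
All input consumed; state p ∈ F.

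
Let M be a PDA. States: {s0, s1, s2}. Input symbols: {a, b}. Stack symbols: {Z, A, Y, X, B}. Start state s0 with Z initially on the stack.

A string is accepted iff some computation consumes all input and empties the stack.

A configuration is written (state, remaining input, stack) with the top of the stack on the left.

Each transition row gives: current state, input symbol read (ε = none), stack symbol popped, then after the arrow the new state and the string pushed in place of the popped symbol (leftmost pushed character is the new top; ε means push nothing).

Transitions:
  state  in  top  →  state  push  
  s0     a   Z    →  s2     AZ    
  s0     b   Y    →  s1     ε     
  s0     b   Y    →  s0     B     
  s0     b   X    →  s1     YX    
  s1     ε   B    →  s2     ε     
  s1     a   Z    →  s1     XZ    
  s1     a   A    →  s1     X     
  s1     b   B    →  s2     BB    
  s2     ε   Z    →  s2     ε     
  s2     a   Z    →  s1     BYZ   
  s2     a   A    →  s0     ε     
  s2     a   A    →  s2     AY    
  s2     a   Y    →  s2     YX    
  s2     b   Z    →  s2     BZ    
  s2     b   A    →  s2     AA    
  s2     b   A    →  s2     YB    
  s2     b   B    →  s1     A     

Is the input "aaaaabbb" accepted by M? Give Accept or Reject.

Reject

No computation consumes all input and empties the stack.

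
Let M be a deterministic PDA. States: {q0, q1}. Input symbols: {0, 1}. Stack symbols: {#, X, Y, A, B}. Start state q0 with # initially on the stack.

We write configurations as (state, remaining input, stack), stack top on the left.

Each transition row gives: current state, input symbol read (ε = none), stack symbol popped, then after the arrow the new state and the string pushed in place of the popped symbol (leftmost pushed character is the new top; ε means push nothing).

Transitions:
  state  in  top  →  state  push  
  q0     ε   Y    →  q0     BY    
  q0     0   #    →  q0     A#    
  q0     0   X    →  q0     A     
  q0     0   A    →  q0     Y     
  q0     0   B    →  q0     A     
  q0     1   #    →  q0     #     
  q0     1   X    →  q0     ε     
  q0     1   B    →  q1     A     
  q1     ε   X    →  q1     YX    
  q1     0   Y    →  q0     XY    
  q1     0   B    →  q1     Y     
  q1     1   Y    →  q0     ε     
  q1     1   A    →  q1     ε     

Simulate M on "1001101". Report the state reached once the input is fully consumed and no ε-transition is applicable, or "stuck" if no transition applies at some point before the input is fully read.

q0

(q0, 1001101, #) ⊢ (q0, 001101, #) ⊢ (q0, 01101, A#) ⊢ (q0, 1101, Y#) ⊢ (q0, 1101, BY#) ⊢ (q1, 101, AY#) ⊢ (q1, 01, Y#) ⊢ (q0, 1, XY#) ⊢ (q0, ε, Y#) ⊢ (q0, ε, BY#)
All input consumed; M is in state q0.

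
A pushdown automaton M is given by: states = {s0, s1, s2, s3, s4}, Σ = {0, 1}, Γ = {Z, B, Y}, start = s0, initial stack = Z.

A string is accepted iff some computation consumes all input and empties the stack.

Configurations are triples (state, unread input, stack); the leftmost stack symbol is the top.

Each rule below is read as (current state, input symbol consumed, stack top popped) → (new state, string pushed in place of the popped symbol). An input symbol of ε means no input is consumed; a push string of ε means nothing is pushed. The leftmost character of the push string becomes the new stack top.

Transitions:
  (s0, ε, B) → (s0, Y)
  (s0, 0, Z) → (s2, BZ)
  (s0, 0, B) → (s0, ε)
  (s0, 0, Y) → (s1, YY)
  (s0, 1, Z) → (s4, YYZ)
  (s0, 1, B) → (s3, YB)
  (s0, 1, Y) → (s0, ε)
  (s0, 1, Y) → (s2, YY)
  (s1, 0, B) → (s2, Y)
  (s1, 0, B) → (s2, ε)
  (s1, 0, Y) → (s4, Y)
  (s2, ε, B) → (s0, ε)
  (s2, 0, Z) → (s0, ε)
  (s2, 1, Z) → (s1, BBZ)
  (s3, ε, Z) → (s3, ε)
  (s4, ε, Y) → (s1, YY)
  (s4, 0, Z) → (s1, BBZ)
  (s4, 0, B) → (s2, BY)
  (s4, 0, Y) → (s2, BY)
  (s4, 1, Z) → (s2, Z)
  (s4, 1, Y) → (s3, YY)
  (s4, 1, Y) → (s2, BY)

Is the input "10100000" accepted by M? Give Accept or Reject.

No computation consumes all input and empties the stack.

Reject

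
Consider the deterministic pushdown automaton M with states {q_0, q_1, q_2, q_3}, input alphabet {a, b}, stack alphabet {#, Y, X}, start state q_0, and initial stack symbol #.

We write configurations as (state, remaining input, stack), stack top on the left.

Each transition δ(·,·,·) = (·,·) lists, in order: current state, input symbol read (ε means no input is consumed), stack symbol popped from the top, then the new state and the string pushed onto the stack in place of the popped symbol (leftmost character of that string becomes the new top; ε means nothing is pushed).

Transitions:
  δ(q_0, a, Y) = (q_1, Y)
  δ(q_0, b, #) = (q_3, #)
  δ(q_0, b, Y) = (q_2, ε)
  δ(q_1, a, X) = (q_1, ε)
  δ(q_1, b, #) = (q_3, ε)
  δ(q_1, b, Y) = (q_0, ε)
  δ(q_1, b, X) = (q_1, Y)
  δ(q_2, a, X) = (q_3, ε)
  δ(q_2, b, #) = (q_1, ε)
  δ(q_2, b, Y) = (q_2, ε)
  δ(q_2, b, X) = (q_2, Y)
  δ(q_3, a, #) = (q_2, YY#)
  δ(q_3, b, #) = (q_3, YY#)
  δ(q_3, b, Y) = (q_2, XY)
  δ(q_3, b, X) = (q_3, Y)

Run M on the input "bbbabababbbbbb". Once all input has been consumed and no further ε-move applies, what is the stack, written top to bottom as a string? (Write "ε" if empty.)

ε

(q_0, bbbabababbbbbb, #) ⊢ (q_3, bbabababbbbbb, #) ⊢ (q_3, babababbbbbb, YY#) ⊢ (q_2, abababbbbbb, XYY#) ⊢ (q_3, bababbbbbb, YY#) ⊢ (q_2, ababbbbbb, XYY#) ⊢ (q_3, babbbbbb, YY#) ⊢ (q_2, abbbbbb, XYY#) ⊢ (q_3, bbbbbb, YY#) ⊢ (q_2, bbbbb, XYY#) ⊢ (q_2, bbbb, YYY#) ⊢ (q_2, bbb, YY#) ⊢ (q_2, bb, Y#) ⊢ (q_2, b, #) ⊢ (q_1, ε, ε)
All input consumed in state q_1 with stack ε.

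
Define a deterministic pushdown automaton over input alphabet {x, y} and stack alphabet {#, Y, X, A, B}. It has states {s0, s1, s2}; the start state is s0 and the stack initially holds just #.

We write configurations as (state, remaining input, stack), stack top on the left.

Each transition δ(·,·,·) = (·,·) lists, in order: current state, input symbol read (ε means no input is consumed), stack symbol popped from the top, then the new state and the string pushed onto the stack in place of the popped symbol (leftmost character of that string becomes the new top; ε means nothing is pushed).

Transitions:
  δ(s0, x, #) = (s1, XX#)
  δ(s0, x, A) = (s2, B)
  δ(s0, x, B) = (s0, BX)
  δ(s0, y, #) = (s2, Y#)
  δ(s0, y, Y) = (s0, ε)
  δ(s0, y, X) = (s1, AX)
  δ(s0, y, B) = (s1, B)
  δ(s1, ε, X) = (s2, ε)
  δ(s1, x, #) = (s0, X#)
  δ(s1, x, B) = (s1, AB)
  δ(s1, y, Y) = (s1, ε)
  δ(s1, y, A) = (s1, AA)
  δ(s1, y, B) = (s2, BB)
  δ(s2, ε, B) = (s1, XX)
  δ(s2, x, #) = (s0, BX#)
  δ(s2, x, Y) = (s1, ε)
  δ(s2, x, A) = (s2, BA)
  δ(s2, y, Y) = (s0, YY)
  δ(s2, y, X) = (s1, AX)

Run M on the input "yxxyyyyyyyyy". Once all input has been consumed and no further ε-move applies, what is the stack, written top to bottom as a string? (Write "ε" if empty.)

AAAAAAAAAX#

(s0, yxxyyyyyyyyy, #)
  read y, top #: go to s2, push Y# → (s2, xxyyyyyyyyy, Y#)
  read x, top Y: go to s1, push ε → (s1, xyyyyyyyyy, #)
  read x, top #: go to s0, push X# → (s0, yyyyyyyyy, X#)
  read y, top X: go to s1, push AX → (s1, yyyyyyyy, AX#)
  read y, top A: go to s1, push AA → (s1, yyyyyyy, AAX#)
  read y, top A: go to s1, push AA → (s1, yyyyyy, AAAX#)
  read y, top A: go to s1, push AA → (s1, yyyyy, AAAAX#)
  read y, top A: go to s1, push AA → (s1, yyyy, AAAAAX#)
  read y, top A: go to s1, push AA → (s1, yyy, AAAAAAX#)
  read y, top A: go to s1, push AA → (s1, yy, AAAAAAAX#)
  read y, top A: go to s1, push AA → (s1, y, AAAAAAAAX#)
  read y, top A: go to s1, push AA → (s1, ε, AAAAAAAAAX#)
All input consumed in state s1 with stack AAAAAAAAAX#.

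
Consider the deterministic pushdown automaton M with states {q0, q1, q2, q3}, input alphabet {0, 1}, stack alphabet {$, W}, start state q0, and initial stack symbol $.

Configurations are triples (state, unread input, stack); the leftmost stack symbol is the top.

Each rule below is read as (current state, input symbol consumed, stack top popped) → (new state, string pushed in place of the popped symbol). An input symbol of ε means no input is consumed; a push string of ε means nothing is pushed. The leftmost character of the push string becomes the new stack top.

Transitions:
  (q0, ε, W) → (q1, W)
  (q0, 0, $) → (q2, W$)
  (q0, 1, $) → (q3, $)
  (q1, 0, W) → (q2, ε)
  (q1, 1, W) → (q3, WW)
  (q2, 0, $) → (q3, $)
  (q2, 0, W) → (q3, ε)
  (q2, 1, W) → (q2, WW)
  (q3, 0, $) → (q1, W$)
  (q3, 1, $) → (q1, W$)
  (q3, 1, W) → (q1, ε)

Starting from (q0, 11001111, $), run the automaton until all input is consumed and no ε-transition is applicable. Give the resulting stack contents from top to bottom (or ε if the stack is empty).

WW$

(q0, 11001111, $) ⊢ (q3, 1001111, $) ⊢ (q1, 001111, W$) ⊢ (q2, 01111, $) ⊢ (q3, 1111, $) ⊢ (q1, 111, W$) ⊢ (q3, 11, WW$) ⊢ (q1, 1, W$) ⊢ (q3, ε, WW$)
All input consumed in state q3 with stack WW$.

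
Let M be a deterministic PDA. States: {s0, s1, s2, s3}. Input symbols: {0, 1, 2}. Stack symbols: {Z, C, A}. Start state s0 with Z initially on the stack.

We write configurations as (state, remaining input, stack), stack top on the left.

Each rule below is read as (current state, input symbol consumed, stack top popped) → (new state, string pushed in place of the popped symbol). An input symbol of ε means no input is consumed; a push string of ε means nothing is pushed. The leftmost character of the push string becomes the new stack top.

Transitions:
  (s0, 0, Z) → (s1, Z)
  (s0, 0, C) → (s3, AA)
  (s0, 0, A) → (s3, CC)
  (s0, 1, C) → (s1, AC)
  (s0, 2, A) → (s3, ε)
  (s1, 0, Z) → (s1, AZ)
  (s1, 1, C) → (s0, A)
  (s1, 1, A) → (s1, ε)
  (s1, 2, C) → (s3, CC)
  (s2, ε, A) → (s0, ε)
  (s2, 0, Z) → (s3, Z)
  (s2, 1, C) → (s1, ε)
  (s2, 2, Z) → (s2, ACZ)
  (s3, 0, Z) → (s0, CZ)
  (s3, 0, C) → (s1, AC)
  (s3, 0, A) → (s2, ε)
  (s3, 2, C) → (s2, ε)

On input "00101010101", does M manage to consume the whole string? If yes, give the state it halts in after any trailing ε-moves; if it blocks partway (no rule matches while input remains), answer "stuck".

s1

(s0, 00101010101, Z) ⊢ (s1, 0101010101, Z) ⊢ (s1, 101010101, AZ) ⊢ (s1, 01010101, Z) ⊢ (s1, 1010101, AZ) ⊢ (s1, 010101, Z) ⊢ (s1, 10101, AZ) ⊢ (s1, 0101, Z) ⊢ (s1, 101, AZ) ⊢ (s1, 01, Z) ⊢ (s1, 1, AZ) ⊢ (s1, ε, Z)
All input consumed; M is in state s1.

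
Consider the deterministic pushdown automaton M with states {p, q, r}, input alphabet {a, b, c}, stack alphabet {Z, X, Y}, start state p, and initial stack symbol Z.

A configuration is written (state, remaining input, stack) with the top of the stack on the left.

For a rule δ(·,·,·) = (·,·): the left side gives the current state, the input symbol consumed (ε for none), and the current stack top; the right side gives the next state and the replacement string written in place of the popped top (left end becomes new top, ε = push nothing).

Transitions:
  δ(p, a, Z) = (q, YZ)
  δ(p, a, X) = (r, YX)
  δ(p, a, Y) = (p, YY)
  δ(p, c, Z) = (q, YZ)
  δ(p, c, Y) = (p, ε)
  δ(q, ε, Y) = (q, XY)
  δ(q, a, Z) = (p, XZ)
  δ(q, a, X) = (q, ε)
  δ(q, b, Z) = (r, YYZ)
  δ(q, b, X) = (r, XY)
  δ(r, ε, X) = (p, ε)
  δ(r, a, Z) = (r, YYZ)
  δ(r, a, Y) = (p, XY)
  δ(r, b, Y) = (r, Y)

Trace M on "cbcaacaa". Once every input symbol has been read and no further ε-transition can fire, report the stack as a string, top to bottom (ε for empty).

YYYYZ

(p, cbcaacaa, Z)
  read c, top Z: go to q, push YZ → (q, bcaacaa, YZ)
  ε-move, top Y: go to q, push XY → (q, bcaacaa, XYZ)
  read b, top X: go to r, push XY → (r, caacaa, XYYZ)
  ε-move, top X: go to p, push ε → (p, caacaa, YYZ)
  read c, top Y: go to p, push ε → (p, aacaa, YZ)
  read a, top Y: go to p, push YY → (p, acaa, YYZ)
  read a, top Y: go to p, push YY → (p, caa, YYYZ)
  read c, top Y: go to p, push ε → (p, aa, YYZ)
  read a, top Y: go to p, push YY → (p, a, YYYZ)
  read a, top Y: go to p, push YY → (p, ε, YYYYZ)
All input consumed in state p with stack YYYYZ.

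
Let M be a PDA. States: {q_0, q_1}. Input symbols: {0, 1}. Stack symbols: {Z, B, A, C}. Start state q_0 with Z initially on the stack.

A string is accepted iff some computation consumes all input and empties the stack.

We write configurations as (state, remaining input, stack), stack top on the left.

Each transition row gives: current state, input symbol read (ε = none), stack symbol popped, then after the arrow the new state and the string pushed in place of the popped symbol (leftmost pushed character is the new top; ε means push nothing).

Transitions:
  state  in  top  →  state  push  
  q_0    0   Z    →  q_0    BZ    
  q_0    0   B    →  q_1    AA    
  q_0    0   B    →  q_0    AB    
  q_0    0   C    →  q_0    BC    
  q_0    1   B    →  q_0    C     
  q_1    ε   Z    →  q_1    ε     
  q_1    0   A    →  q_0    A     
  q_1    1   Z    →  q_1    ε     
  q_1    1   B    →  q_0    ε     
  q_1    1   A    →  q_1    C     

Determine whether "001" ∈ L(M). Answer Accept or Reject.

Reject

No computation consumes all input and empties the stack.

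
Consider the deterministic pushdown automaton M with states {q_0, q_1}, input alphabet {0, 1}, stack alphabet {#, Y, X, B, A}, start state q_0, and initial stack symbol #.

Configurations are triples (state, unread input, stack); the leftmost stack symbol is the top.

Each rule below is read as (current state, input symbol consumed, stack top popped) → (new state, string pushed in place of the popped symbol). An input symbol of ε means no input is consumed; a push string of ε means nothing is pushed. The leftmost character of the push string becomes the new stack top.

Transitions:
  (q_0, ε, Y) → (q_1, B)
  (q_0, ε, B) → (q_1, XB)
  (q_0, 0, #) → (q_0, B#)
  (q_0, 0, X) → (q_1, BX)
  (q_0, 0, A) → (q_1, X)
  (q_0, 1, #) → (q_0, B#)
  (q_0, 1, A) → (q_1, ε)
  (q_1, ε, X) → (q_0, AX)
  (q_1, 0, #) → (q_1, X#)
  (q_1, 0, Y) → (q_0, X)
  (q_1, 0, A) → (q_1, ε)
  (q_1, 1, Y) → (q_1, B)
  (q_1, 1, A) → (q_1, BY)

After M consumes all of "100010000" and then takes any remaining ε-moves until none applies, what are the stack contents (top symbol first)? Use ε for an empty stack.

AXXXXXXXXB#

(q_0, 100010000, #) ⊢ (q_0, 00010000, B#) ⊢ (q_1, 00010000, XB#) ⊢ (q_0, 00010000, AXB#) ⊢ (q_1, 0010000, XXB#) ⊢ (q_0, 0010000, AXXB#) ⊢ (q_1, 010000, XXXB#) ⊢ (q_0, 010000, AXXXB#) ⊢ (q_1, 10000, XXXXB#) ⊢ (q_0, 10000, AXXXXB#) ⊢ (q_1, 0000, XXXXB#) ⊢ (q_0, 0000, AXXXXB#) ⊢ (q_1, 000, XXXXXB#) ⊢ (q_0, 000, AXXXXXB#) ⊢ (q_1, 00, XXXXXXB#) ⊢ (q_0, 00, AXXXXXXB#) ⊢ (q_1, 0, XXXXXXXB#) ⊢ (q_0, 0, AXXXXXXXB#) ⊢ (q_1, ε, XXXXXXXXB#) ⊢ (q_0, ε, AXXXXXXXXB#)
All input consumed in state q_0 with stack AXXXXXXXXB#.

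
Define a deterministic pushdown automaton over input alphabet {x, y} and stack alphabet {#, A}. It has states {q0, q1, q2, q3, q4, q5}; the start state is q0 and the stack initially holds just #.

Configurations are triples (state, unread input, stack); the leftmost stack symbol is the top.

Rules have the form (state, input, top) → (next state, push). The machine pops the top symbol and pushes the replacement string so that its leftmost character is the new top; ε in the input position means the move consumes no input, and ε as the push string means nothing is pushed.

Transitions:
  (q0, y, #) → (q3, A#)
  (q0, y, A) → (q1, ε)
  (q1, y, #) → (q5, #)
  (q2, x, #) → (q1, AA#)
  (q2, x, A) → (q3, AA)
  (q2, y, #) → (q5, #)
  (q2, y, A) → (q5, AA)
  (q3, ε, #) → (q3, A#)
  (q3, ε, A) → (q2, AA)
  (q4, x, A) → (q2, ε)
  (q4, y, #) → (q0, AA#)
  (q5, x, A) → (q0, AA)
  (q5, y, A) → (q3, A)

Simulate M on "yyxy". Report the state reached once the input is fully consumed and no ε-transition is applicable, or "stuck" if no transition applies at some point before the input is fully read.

(q0, yyxy, #) ⊢ (q3, yxy, A#) ⊢ (q2, yxy, AA#) ⊢ (q5, xy, AAA#) ⊢ (q0, y, AAAA#) ⊢ (q1, ε, AAA#)
All input consumed; M is in state q1.

q1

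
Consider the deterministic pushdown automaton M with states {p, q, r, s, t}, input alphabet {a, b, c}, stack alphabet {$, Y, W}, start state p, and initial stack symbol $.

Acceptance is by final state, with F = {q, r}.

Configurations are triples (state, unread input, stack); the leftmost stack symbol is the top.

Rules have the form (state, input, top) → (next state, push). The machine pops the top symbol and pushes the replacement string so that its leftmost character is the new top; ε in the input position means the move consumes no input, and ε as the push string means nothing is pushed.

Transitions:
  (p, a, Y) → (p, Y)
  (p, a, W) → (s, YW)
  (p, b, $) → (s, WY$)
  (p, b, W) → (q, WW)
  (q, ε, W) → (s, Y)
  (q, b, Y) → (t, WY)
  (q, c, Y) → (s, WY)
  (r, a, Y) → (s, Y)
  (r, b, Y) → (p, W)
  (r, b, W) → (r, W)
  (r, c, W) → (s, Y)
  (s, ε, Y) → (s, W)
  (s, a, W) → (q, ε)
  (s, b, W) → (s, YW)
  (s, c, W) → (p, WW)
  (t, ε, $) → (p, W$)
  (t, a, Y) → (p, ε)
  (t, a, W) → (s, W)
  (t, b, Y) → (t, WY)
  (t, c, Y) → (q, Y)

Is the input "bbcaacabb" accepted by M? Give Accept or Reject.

Reject

(p, bbcaacabb, $)
  read b, top $: go to s, push WY$ → (s, bcaacabb, WY$)
  read b, top W: go to s, push YW → (s, caacabb, YWY$)
  ε-move, top Y: go to s, push W → (s, caacabb, WWY$)
  read c, top W: go to p, push WW → (p, aacabb, WWWY$)
  read a, top W: go to s, push YW → (s, acabb, YWWWY$)
  ε-move, top Y: go to s, push W → (s, acabb, WWWWY$)
  read a, top W: go to q, push ε → (q, cabb, WWWY$)
  ε-move, top W: go to s, push Y → (s, cabb, YWWY$)
  ε-move, top Y: go to s, push W → (s, cabb, WWWY$)
  read c, top W: go to p, push WW → (p, abb, WWWWY$)
  read a, top W: go to s, push YW → (s, bb, YWWWWY$)
  ε-move, top Y: go to s, push W → (s, bb, WWWWWY$)
  read b, top W: go to s, push YW → (s, b, YWWWWWY$)
  ε-move, top Y: go to s, push W → (s, b, WWWWWWY$)
  read b, top W: go to s, push YW → (s, ε, YWWWWWWY$)
  ε-move, top Y: go to s, push W → (s, ε, WWWWWWWY$)
All input consumed; state s ∉ F and no further ε-move applies.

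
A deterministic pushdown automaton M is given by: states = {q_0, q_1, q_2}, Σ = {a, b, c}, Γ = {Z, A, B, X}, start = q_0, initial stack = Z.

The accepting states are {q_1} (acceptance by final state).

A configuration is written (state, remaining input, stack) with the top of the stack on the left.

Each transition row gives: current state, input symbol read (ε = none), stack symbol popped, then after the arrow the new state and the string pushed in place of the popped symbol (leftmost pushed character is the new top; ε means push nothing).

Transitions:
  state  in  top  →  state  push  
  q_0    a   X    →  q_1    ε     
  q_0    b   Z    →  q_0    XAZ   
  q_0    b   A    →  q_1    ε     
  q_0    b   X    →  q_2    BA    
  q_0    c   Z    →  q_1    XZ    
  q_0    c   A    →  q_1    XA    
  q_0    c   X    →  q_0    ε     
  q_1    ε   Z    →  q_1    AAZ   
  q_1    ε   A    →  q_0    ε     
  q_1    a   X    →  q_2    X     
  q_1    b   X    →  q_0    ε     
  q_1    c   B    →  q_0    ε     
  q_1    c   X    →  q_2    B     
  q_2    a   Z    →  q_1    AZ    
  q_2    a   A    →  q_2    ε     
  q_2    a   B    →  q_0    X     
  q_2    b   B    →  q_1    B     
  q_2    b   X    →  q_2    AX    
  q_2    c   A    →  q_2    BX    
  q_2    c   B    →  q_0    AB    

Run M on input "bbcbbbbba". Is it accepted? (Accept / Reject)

Reject

(q_0, bbcbbbbba, Z) ⊢ (q_0, bcbbbbba, XAZ) ⊢ (q_2, cbbbbba, BAAZ) ⊢ (q_0, bbbbba, ABAAZ) ⊢ (q_1, bbbba, BAAZ)
No transition applies at (q_1, bbbba, BAAZ); input not fully consumed.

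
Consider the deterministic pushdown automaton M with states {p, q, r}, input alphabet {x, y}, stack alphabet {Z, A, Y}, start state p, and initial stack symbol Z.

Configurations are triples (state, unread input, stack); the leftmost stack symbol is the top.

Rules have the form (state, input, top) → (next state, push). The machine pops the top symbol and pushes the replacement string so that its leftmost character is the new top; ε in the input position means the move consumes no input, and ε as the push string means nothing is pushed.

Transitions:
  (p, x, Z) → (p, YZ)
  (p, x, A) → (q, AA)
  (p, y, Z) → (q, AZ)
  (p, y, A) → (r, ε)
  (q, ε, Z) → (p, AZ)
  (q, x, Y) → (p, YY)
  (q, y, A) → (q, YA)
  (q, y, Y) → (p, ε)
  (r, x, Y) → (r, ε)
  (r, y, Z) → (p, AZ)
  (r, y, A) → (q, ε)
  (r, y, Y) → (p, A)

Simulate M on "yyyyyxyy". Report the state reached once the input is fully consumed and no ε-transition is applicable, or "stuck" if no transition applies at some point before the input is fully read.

p

(p, yyyyyxyy, Z)
  read y, top Z: go to q, push AZ → (q, yyyyxyy, AZ)
  read y, top A: go to q, push YA → (q, yyyxyy, YAZ)
  read y, top Y: go to p, push ε → (p, yyxyy, AZ)
  read y, top A: go to r, push ε → (r, yxyy, Z)
  read y, top Z: go to p, push AZ → (p, xyy, AZ)
  read x, top A: go to q, push AA → (q, yy, AAZ)
  read y, top A: go to q, push YA → (q, y, YAAZ)
  read y, top Y: go to p, push ε → (p, ε, AAZ)
All input consumed; M is in state p.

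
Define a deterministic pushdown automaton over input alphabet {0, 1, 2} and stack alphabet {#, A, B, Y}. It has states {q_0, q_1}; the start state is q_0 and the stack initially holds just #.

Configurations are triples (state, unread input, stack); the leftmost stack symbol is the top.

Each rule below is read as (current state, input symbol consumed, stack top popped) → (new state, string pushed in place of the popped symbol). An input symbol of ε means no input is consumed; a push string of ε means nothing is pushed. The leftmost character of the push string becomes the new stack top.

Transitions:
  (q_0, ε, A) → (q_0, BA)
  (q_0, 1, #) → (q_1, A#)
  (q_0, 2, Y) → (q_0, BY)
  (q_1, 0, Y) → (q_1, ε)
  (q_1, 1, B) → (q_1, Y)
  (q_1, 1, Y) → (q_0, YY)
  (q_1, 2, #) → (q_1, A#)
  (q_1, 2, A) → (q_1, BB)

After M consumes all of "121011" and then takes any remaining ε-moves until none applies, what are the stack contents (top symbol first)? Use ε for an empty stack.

YY#

(q_0, 121011, #)
  read 1, top #: go to q_1, push A# → (q_1, 21011, A#)
  read 2, top A: go to q_1, push BB → (q_1, 1011, BB#)
  read 1, top B: go to q_1, push Y → (q_1, 011, YB#)
  read 0, top Y: go to q_1, push ε → (q_1, 11, B#)
  read 1, top B: go to q_1, push Y → (q_1, 1, Y#)
  read 1, top Y: go to q_0, push YY → (q_0, ε, YY#)
All input consumed in state q_0 with stack YY#.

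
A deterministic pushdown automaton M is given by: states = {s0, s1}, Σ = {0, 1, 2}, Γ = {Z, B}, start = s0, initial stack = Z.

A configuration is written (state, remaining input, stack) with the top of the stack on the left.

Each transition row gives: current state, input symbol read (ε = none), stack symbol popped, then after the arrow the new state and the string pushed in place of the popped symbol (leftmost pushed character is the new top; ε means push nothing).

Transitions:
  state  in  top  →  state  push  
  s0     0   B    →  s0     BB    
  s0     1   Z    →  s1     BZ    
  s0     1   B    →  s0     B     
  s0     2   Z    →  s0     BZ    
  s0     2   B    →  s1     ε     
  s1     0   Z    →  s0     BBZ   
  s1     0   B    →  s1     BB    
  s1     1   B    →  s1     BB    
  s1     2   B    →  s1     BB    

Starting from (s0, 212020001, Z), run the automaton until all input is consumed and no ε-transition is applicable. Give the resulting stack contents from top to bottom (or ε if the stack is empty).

BBBBBZ

(s0, 212020001, Z) ⊢ (s0, 12020001, BZ) ⊢ (s0, 2020001, BZ) ⊢ (s1, 020001, Z) ⊢ (s0, 20001, BBZ) ⊢ (s1, 0001, BZ) ⊢ (s1, 001, BBZ) ⊢ (s1, 01, BBBZ) ⊢ (s1, 1, BBBBZ) ⊢ (s1, ε, BBBBBZ)
All input consumed in state s1 with stack BBBBBZ.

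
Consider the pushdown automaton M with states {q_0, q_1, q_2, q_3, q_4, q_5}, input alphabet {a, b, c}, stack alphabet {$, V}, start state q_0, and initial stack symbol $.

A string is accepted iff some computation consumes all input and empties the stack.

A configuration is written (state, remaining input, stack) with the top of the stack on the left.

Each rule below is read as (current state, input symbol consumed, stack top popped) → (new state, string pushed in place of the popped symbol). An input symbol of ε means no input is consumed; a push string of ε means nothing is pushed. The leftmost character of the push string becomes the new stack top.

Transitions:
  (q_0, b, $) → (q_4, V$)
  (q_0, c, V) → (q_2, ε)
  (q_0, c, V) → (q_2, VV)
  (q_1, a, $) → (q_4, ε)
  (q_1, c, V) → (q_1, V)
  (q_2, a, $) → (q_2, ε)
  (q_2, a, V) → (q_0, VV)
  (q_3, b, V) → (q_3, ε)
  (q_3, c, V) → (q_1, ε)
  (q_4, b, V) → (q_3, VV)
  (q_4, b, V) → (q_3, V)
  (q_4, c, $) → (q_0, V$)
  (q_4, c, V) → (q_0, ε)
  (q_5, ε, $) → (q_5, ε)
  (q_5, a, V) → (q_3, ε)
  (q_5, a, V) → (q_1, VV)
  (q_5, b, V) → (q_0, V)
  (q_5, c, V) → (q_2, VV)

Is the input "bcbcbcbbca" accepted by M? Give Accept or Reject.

Accept

One accepting computation: (q_0, bcbcbcbbca, $) ⊢ (q_4, cbcbcbbca, V$) ⊢ (q_0, bcbcbbca, $) ⊢ (q_4, cbcbbca, V$) ⊢ (q_0, bcbbca, $) ⊢ (q_4, cbbca, V$) ⊢ (q_0, bbca, $) ⊢ (q_4, bca, V$) ⊢ (q_3, ca, V$) ⊢ (q_1, a, $) ⊢ (q_4, ε, ε)
All input consumed and the stack is empty.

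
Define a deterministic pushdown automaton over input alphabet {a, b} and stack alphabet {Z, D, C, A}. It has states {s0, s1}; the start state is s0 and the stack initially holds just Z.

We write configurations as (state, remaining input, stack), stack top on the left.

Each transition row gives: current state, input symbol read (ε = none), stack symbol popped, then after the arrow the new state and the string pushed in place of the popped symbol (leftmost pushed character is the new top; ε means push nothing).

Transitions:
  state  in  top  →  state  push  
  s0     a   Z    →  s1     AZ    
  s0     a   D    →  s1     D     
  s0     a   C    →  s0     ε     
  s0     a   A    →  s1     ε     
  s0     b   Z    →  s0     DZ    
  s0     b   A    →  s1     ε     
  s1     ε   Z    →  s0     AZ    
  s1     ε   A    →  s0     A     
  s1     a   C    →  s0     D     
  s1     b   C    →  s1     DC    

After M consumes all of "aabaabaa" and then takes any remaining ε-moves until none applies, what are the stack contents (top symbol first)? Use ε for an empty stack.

(s0, aabaabaa, Z) ⊢ (s1, abaabaa, AZ) ⊢ (s0, abaabaa, AZ) ⊢ (s1, baabaa, Z) ⊢ (s0, baabaa, AZ) ⊢ (s1, aabaa, Z) ⊢ (s0, aabaa, AZ) ⊢ (s1, abaa, Z) ⊢ (s0, abaa, AZ) ⊢ (s1, baa, Z) ⊢ (s0, baa, AZ) ⊢ (s1, aa, Z) ⊢ (s0, aa, AZ) ⊢ (s1, a, Z) ⊢ (s0, a, AZ) ⊢ (s1, ε, Z) ⊢ (s0, ε, AZ)
All input consumed in state s0 with stack AZ.

AZ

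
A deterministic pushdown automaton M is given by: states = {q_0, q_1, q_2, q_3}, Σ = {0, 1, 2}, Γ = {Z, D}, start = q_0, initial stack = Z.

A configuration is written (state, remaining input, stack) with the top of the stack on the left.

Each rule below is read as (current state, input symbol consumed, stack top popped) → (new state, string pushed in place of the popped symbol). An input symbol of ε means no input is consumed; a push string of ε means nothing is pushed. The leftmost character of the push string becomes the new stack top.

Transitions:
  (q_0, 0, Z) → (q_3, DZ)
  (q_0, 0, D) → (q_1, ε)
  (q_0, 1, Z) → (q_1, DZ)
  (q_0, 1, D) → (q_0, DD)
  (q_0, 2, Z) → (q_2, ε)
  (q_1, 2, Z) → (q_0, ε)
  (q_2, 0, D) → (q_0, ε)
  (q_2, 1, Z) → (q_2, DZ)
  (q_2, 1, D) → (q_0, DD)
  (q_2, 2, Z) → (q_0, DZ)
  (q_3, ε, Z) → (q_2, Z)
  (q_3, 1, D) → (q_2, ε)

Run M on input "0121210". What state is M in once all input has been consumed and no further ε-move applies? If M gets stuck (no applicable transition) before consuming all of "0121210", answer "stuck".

stuck

(q_0, 0121210, Z)
  read 0, top Z: go to q_3, push DZ → (q_3, 121210, DZ)
  read 1, top D: go to q_2, push ε → (q_2, 21210, Z)
  read 2, top Z: go to q_0, push DZ → (q_0, 1210, DZ)
  read 1, top D: go to q_0, push DD → (q_0, 210, DDZ)
No transition for (q_0, 2, top D); M blocks with input 210 remaining.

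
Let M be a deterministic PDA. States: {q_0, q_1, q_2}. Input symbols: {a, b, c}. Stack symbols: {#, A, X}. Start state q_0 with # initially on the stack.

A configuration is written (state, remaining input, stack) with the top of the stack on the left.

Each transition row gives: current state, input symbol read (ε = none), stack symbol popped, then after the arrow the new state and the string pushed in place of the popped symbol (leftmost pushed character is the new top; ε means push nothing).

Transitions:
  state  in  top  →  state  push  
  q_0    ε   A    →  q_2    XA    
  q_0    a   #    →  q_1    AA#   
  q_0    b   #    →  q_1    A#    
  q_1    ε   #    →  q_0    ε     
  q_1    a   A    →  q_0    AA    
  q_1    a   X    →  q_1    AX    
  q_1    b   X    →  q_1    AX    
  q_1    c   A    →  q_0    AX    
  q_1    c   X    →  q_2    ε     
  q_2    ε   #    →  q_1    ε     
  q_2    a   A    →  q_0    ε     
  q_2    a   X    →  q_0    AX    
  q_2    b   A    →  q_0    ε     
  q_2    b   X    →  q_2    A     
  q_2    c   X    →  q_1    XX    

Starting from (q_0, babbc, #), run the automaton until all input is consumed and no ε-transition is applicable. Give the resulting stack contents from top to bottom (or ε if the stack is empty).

(q_0, babbc, #)
  read b, top #: go to q_1, push A# → (q_1, abbc, A#)
  read a, top A: go to q_0, push AA → (q_0, bbc, AA#)
  ε-move, top A: go to q_2, push XA → (q_2, bbc, XAA#)
  read b, top X: go to q_2, push A → (q_2, bc, AAA#)
  read b, top A: go to q_0, push ε → (q_0, c, AA#)
  ε-move, top A: go to q_2, push XA → (q_2, c, XAA#)
  read c, top X: go to q_1, push XX → (q_1, ε, XXAA#)
All input consumed in state q_1 with stack XXAA#.

XXAA#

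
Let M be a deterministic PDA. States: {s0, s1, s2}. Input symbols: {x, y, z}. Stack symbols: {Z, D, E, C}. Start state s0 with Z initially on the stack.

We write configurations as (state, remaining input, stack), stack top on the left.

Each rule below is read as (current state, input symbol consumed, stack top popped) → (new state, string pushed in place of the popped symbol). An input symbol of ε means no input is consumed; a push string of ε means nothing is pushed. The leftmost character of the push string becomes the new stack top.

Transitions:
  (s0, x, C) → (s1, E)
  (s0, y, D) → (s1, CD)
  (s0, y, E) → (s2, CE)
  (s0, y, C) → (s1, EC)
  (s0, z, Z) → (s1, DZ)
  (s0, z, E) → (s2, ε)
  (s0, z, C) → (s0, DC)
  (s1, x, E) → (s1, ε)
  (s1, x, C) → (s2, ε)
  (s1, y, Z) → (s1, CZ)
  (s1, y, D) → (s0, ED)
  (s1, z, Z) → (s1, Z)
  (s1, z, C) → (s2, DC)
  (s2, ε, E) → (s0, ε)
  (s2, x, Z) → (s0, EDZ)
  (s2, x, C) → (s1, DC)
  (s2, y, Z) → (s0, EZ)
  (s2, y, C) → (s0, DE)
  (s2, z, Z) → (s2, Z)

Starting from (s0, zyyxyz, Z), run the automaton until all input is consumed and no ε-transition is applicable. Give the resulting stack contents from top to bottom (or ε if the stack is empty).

(s0, zyyxyz, Z)
  read z, top Z: go to s1, push DZ → (s1, yyxyz, DZ)
  read y, top D: go to s0, push ED → (s0, yxyz, EDZ)
  read y, top E: go to s2, push CE → (s2, xyz, CEDZ)
  read x, top C: go to s1, push DC → (s1, yz, DCEDZ)
  read y, top D: go to s0, push ED → (s0, z, EDCEDZ)
  read z, top E: go to s2, push ε → (s2, ε, DCEDZ)
All input consumed in state s2 with stack DCEDZ.

DCEDZ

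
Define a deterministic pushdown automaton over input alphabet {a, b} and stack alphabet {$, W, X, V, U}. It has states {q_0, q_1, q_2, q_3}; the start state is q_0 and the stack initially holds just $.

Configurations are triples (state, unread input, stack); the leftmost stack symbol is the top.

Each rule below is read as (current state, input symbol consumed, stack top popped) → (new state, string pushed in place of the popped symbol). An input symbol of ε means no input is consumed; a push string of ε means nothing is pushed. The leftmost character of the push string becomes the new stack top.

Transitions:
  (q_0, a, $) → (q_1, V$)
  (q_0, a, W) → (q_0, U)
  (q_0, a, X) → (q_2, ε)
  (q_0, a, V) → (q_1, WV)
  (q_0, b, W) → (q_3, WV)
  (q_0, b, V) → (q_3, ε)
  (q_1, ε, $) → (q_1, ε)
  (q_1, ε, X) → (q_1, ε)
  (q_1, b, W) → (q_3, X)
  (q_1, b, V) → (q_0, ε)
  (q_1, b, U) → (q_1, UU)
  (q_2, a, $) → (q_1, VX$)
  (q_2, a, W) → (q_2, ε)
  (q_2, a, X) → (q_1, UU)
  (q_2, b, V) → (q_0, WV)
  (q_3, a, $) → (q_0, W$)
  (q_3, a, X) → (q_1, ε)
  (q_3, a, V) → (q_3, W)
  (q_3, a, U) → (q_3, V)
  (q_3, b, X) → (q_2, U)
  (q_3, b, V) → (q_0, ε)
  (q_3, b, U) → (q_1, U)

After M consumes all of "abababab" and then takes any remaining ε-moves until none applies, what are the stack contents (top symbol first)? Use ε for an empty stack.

(q_0, abababab, $) ⊢ (q_1, bababab, V$) ⊢ (q_0, ababab, $) ⊢ (q_1, babab, V$) ⊢ (q_0, abab, $) ⊢ (q_1, bab, V$) ⊢ (q_0, ab, $) ⊢ (q_1, b, V$) ⊢ (q_0, ε, $)
All input consumed in state q_0 with stack $.

$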